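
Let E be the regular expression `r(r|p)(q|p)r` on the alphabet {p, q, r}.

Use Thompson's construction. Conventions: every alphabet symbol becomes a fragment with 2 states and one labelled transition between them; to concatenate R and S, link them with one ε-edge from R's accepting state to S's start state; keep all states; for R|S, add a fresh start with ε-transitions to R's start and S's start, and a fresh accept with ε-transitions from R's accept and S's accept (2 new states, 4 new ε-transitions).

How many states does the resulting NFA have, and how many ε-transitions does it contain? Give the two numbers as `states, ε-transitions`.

Building bottom-up:
Each of the 6 symbol leaves contributes 2 states and 0 ε-transitions.
  r|p : 6 states, 4 ε-transitions
  q|p : 6 states, 4 ε-transitions
  r(r|p)(q|p)r : 16 states, 11 ε-transitions

16, 11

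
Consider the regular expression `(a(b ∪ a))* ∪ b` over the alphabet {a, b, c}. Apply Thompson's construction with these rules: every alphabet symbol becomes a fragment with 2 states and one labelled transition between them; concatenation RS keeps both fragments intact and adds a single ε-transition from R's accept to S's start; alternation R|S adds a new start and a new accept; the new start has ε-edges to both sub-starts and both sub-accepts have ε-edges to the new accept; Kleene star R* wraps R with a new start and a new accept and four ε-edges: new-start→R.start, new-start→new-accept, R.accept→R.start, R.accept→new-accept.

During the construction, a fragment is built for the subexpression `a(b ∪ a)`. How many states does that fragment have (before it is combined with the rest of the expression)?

Fragment for `a(b ∪ a)`:
Each of the 3 symbol leaves contributes a 2-state fragment.
  b ∪ a → 6 states
  a(b ∪ a) → 8 states

8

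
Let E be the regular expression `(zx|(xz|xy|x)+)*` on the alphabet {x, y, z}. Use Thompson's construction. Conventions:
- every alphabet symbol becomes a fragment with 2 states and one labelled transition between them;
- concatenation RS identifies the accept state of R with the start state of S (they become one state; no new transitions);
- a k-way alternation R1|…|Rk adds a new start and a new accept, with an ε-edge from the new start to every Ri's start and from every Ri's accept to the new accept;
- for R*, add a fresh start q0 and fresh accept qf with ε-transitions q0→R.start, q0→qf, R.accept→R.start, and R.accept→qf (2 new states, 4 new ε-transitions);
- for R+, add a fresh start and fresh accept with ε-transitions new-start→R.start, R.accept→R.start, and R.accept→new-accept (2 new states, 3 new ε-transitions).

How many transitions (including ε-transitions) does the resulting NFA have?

24

Recursing over subexpressions:
Each of the 7 symbol leaves contributes 1 transition (1 symbol, 0 ε).
  zx — 2 transitions (2 symbol, 0 ε)
  xz — 2 transitions (2 symbol, 0 ε)
  xy — 2 transitions (2 symbol, 0 ε)
  xz|xy|x — 11 transitions (5 symbol, 6 ε)
  (xz|xy|x)+ — 14 transitions (5 symbol, 9 ε)
  zx|(xz|xy|x)+ — 20 transitions (7 symbol, 13 ε)
  (zx|(xz|xy|x)+)* — 24 transitions (7 symbol, 17 ε)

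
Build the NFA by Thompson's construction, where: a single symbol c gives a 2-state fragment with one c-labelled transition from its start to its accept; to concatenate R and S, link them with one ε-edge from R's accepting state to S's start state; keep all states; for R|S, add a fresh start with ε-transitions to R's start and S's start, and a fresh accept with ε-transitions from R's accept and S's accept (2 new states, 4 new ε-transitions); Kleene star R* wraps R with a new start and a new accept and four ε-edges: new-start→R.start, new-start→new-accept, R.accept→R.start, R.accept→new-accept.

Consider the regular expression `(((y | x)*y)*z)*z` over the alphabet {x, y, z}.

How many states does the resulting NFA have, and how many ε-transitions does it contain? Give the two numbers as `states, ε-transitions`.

18, 19

Bottom-up over the parse tree:
Each of the 5 symbol leaves contributes 2 states and 0 ε-transitions.
  y | x = 6 states, 4 ε-transitions
  (y | x)* = 8 states, 8 ε-transitions
  (y | x)*y = 10 states, 9 ε-transitions
  ((y | x)*y)* = 12 states, 13 ε-transitions
  ((y | x)*y)*z = 14 states, 14 ε-transitions
  (((y | x)*y)*z)* = 16 states, 18 ε-transitions
  (((y | x)*y)*z)*z = 18 states, 19 ε-transitions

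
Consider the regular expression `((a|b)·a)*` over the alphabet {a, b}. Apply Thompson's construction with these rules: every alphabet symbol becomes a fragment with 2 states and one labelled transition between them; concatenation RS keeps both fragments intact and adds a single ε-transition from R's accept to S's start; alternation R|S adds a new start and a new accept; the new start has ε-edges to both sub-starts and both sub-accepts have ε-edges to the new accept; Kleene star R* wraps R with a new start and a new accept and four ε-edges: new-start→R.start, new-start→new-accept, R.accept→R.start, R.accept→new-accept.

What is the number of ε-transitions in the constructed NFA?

9

Per subexpression:
Each of the 3 symbol leaves contributes 0 ε-transitions.
  a|b : 4 ε-transitions
  (a|b)·a : 5 ε-transitions
  ((a|b)·a)* : 9 ε-transitions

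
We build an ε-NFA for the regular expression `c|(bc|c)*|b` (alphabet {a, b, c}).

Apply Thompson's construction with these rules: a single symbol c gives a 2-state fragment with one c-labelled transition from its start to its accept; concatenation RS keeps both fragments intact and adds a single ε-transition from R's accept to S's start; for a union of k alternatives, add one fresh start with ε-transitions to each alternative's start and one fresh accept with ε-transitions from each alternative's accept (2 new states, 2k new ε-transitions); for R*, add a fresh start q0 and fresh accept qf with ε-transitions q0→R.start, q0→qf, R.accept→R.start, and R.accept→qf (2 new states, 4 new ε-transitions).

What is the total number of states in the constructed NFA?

16

Per subexpression:
Each of the 5 symbol leaves contributes a 2-state fragment.
  bc — 4 states
  bc|c — 8 states
  (bc|c)* — 10 states
  c|(bc|c)*|b — 16 states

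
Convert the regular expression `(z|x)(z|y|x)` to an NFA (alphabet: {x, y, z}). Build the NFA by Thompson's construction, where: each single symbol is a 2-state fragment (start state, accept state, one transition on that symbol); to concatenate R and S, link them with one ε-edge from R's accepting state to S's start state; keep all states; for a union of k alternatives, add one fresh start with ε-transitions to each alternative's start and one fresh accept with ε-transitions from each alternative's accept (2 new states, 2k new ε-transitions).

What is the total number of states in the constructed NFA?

14

Building bottom-up:
Each of the 5 symbol leaves contributes a 2-state fragment.
  z|x — 6 states
  z|y|x — 8 states
  (z|x)(z|y|x) — 14 states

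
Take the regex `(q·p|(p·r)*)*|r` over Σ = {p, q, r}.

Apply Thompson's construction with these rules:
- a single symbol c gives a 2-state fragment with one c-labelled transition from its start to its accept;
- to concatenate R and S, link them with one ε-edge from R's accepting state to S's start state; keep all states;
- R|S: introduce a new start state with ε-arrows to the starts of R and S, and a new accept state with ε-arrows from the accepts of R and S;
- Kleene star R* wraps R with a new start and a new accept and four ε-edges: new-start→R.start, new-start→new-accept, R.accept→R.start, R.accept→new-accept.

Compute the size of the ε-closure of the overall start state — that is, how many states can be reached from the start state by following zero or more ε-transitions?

Compute the ε-closure size of each fragment's start state recursively; a symbol fragment's start has no outgoing ε-edge, so its closure is just itself (size 1).
  q·p → same as the first factor's closure: C = 1
  p·r → C equals the left operand's closure size = 1 (its accept is not ε-reachable, so the closure stops there)
  (p·r)* → the star's fresh start ε-reaches both the body's start and the fresh accept: C = 2 + 1 = 3
  q·p|(p·r)* → C = 1 (new start) + (1 + 3) + 1 (new accept, since some branch ε-reaches its own accept) = 6
  (q·p|(p·r)*)* → new start has ε-edges to the inner start and to the new accept, so C = 2 + 6 = 8
  (q·p|(p·r)*)*|r → new start ε-reaches every alternative's start; at least one alternative accepts ε, so the union's new accept is reached too: C = 1 + 8 + 1 + 1 = 11

11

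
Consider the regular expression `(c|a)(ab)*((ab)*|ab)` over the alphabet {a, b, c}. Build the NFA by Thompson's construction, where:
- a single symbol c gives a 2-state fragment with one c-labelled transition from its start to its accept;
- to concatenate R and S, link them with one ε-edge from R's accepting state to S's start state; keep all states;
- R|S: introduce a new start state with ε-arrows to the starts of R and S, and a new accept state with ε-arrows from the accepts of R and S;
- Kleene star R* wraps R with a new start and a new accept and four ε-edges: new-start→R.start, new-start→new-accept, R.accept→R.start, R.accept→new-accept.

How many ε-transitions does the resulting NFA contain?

21

Per subexpression:
Each of the 8 symbol leaves contributes 0 ε-transitions.
  c|a = 4 ε-transitions
  ab = 1 ε-transition
  (ab)* = 5 ε-transitions
  ab = 1 ε-transition
  (ab)* = 5 ε-transitions
  ab = 1 ε-transition
  (ab)*|ab = 10 ε-transitions
  (c|a)(ab)*((ab)*|ab) = 21 ε-transitions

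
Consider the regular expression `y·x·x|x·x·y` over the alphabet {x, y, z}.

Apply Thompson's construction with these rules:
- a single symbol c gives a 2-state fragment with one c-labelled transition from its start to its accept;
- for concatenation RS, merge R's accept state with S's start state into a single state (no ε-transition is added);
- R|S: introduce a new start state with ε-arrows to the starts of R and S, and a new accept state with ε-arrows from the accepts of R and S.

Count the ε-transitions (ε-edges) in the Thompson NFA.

4

By structural recursion:
Each of the 6 symbol leaves contributes 0 ε-transitions.
  y·x·x : 0 ε-transitions
  x·x·y : 0 ε-transitions
  y·x·x|x·x·y : 4 ε-transitions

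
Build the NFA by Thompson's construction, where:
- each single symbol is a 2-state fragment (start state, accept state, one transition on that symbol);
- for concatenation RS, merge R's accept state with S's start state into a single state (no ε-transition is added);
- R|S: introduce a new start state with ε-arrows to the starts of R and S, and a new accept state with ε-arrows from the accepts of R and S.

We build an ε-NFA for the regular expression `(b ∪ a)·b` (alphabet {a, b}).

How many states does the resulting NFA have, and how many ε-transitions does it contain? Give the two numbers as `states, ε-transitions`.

Recursing over subexpressions:
Each of the 3 symbol leaves contributes 2 states and 0 ε-transitions.
  b ∪ a — 6 states, 4 ε-transitions
  (b ∪ a)·b — 7 states, 4 ε-transitions

7, 4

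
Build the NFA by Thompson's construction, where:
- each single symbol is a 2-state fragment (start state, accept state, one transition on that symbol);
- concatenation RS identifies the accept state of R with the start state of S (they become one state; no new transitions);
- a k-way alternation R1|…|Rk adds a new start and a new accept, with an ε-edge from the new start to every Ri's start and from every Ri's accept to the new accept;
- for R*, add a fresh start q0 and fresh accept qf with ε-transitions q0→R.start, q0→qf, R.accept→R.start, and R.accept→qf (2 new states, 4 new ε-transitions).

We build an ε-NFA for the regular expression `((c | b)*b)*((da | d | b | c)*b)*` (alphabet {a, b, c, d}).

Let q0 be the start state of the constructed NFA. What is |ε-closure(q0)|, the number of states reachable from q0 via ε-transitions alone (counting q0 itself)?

15

Compute the ε-closure size of each fragment's start state recursively; a symbol fragment's start has no outgoing ε-edge, so its closure is just itself (size 1).
  c | b → |ε-closure| = 1 + 1 + 1 = 3 (the new accept is not ε-reachable since no branch accepts ε)
  (c | b)* → new start has ε-edges to the inner start and to the new accept, so |ε-closure| = 2 + 3 = 5
  (c | b)*b → |ε-closure| = 5 + (1−1) = 5 (closure spills across the concat boundary because the left factor accepts ε)
  ((c | b)*b)* → the star's fresh start ε-reaches both the body's start and the fresh accept: |ε-closure| = 2 + 5 = 7
  da → |ε-closure| equals the left operand's closure size = 1 (its accept is not ε-reachable, so the closure stops there)
  da | d | b | c → |ε-closure| = 1 + 1 + 1 + 1 + 1 = 5 (the new accept is not ε-reachable since no branch accepts ε)
  (da | d | b | c)* → new start has ε-edges to the inner start and to the new accept, so |ε-closure| = 2 + 5 = 7
  (da | d | b | c)*b → the left operand accepts ε, so the closure extends into the next operand (the shared merged state is already counted); |ε-closure| = 7 + (1−1) = 7
  ((da | d | b | c)*b)* → new start has ε-edges to the inner start and to the new accept, so |ε-closure| = 2 + 7 = 9
  ((c | b)*b)*((da | d | b | c)*b)* → |ε-closure| = 7 + (9−1) = 15 (closure spills across the concat boundary because the left factor accepts ε)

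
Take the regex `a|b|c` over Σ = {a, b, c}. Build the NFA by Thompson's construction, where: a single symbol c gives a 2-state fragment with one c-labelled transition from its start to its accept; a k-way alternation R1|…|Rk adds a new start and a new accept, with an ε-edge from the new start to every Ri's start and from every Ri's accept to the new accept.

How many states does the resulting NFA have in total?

8

Recursing over subexpressions:
Each of the 3 symbol leaves contributes a 2-state fragment.
  a|b|c → 8 states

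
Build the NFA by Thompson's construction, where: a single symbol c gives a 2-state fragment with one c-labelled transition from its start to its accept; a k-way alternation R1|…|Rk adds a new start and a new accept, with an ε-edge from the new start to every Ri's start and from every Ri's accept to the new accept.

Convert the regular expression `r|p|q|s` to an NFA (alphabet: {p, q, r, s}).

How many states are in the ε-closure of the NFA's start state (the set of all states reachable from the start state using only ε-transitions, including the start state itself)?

Let C(F) = |ε-closure(F.start)| within fragment F, and note whether F accepts ε. Symbol fragments have C = 1 and do not accept ε. Then:
  r|p|q|s — |closure| = 1 + 1 + 1 + 1 + 1 = 5 (the new accept is not ε-reachable since no branch accepts ε)

5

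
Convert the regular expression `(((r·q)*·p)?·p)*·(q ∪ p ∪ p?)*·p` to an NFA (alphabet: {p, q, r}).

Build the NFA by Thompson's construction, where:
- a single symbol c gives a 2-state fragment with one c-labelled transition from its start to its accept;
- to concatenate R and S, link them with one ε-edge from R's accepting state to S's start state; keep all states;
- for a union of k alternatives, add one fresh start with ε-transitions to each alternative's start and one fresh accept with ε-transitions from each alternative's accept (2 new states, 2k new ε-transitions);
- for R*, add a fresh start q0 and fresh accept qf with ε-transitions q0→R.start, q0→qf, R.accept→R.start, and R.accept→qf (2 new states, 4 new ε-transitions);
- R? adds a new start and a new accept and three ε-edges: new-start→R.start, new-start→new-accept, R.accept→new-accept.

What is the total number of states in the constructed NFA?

28

By structural recursion:
Each of the 8 symbol leaves contributes a 2-state fragment.
  r·q → 4 states
  (r·q)* → 6 states
  (r·q)*·p → 8 states
  ((r·q)*·p)? → 10 states
  ((r·q)*·p)?·p → 12 states
  (((r·q)*·p)?·p)* → 14 states
  p? → 4 states
  q ∪ p ∪ p? → 10 states
  (q ∪ p ∪ p?)* → 12 states
  (((r·q)*·p)?·p)*·(q ∪ p ∪ p?)*·p → 28 states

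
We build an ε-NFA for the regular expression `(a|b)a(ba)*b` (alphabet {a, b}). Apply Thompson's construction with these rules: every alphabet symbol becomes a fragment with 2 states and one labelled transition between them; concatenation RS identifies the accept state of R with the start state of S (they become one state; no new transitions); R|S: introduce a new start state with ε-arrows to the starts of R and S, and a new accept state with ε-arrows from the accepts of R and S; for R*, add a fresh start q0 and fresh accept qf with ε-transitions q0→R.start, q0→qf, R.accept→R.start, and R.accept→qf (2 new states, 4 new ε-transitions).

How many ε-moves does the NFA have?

Bottom-up over the parse tree:
Each of the 6 symbol leaves contributes 0 ε-transitions.
  a|b — 4 ε-transitions
  ba — 0 ε-transitions
  (ba)* — 4 ε-transitions
  (a|b)a(ba)*b — 8 ε-transitions

8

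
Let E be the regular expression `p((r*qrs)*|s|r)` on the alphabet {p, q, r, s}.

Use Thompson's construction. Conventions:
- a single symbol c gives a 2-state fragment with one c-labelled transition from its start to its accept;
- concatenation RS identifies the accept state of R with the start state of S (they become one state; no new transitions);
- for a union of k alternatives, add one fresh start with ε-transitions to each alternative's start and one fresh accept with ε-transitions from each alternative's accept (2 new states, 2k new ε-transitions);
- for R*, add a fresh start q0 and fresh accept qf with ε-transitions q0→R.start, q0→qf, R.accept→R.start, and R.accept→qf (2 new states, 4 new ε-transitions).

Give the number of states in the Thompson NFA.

Recursing over subexpressions:
Each of the 7 symbol leaves contributes a 2-state fragment.
  r* : 4 states
  r*qrs : 7 states
  (r*qrs)* : 9 states
  (r*qrs)*|s|r : 15 states
  p((r*qrs)*|s|r) : 16 states

16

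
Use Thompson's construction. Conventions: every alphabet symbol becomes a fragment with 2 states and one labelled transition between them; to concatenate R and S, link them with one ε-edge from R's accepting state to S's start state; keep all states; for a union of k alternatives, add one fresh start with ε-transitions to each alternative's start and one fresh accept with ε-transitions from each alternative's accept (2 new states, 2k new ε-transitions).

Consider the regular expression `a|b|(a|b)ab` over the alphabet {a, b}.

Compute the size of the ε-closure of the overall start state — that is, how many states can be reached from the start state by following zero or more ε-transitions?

6

Let C(F) = |ε-closure(F.start)| within fragment F, and note whether F accepts ε. Symbol fragments have C = 1 and do not accept ε. Then:
  a|b : C = 1 + 1 + 1 = 3 (the new accept is not ε-reachable since no branch accepts ε)
  (a|b)ab : C equals the left operand's closure size = 3 (its accept is not ε-reachable, so the closure stops there)
  a|b|(a|b)ab : C = 1 + 1 + 1 + 3 = 6 (the new accept is not ε-reachable since no branch accepts ε)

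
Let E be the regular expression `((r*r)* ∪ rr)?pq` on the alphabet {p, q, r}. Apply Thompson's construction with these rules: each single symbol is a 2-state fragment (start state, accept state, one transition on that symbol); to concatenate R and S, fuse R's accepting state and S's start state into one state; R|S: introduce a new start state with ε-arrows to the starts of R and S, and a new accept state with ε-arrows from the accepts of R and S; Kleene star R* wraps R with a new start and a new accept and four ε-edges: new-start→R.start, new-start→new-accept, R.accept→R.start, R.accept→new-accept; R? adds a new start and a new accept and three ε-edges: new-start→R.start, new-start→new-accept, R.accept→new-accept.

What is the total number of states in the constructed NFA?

16

By structural recursion:
Each of the 6 symbol leaves contributes a 2-state fragment.
  r* : 4 states
  r*r : 5 states
  (r*r)* : 7 states
  rr : 3 states
  (r*r)* ∪ rr : 12 states
  ((r*r)* ∪ rr)? : 14 states
  ((r*r)* ∪ rr)?pq : 16 states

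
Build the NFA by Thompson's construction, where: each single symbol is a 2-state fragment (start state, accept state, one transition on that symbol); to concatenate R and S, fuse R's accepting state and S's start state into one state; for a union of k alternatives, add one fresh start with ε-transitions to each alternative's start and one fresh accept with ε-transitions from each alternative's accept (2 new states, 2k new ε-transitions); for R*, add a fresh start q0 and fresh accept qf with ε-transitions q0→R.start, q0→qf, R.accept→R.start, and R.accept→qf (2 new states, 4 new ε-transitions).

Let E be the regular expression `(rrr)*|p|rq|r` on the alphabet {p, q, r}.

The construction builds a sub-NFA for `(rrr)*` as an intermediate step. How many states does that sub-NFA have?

Fragment for `(rrr)*`:
Each of the 3 symbol leaves contributes a 2-state fragment.
  rrr = 4 states
  (rrr)* = 6 states

6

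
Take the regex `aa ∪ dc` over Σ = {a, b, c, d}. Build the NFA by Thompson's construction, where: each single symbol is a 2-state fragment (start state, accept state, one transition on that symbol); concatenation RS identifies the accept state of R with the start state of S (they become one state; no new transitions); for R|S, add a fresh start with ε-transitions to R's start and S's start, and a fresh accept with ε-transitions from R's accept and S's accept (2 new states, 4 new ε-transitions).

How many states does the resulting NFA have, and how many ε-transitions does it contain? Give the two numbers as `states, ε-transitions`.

8, 4

Bottom-up over the parse tree:
Each of the 4 symbol leaves contributes 2 states and 0 ε-transitions.
  aa → 3 states, 0 ε-transitions
  dc → 3 states, 0 ε-transitions
  aa ∪ dc → 8 states, 4 ε-transitions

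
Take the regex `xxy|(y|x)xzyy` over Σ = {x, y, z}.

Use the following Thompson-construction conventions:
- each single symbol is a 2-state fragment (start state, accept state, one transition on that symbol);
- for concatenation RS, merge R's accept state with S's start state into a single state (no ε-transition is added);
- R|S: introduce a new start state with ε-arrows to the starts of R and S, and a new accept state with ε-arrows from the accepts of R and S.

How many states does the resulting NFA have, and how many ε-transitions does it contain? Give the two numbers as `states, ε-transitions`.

Recursing over subexpressions:
Each of the 9 symbol leaves contributes 2 states and 0 ε-transitions.
  xxy → 4 states, 0 ε-transitions
  y|x → 6 states, 4 ε-transitions
  (y|x)xzyy → 10 states, 4 ε-transitions
  xxy|(y|x)xzyy → 16 states, 8 ε-transitions

16, 8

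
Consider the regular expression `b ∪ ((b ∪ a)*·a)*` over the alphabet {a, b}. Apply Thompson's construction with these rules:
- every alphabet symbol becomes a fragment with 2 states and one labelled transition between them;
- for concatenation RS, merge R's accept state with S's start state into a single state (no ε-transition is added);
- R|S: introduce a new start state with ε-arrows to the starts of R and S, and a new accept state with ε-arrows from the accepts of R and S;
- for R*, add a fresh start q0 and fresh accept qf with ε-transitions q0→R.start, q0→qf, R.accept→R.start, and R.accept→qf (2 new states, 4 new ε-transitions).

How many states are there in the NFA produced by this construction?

15

By structural recursion:
Each of the 4 symbol leaves contributes a 2-state fragment.
  b ∪ a → 6 states
  (b ∪ a)* → 8 states
  (b ∪ a)*·a → 9 states
  ((b ∪ a)*·a)* → 11 states
  b ∪ ((b ∪ a)*·a)* → 15 states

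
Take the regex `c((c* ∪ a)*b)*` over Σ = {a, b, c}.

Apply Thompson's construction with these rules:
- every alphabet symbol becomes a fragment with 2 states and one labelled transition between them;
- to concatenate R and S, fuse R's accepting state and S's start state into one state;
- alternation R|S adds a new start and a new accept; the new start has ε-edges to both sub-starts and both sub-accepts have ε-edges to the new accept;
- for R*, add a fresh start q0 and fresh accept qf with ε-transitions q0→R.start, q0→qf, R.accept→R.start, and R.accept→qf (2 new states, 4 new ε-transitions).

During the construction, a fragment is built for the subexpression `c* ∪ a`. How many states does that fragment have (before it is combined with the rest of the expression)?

8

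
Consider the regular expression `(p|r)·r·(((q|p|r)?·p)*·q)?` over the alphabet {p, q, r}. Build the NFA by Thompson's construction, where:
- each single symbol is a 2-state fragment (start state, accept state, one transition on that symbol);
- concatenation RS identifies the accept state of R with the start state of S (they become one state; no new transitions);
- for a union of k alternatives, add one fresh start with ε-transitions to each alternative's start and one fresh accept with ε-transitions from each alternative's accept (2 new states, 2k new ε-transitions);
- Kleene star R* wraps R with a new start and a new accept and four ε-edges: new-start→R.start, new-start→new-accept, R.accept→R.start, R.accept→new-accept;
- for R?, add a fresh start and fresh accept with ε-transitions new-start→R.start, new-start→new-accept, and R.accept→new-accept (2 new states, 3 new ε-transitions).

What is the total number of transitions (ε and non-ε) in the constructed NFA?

Per subexpression:
Each of the 8 symbol leaves contributes 1 transition (1 symbol, 0 ε).
  p|r → 6 transitions (2 symbol, 4 ε)
  q|p|r → 9 transitions (3 symbol, 6 ε)
  (q|p|r)? → 12 transitions (3 symbol, 9 ε)
  (q|p|r)?·p → 13 transitions (4 symbol, 9 ε)
  ((q|p|r)?·p)* → 17 transitions (4 symbol, 13 ε)
  ((q|p|r)?·p)*·q → 18 transitions (5 symbol, 13 ε)
  (((q|p|r)?·p)*·q)? → 21 transitions (5 symbol, 16 ε)
  (p|r)·r·(((q|p|r)?·p)*·q)? → 28 transitions (8 symbol, 20 ε)

28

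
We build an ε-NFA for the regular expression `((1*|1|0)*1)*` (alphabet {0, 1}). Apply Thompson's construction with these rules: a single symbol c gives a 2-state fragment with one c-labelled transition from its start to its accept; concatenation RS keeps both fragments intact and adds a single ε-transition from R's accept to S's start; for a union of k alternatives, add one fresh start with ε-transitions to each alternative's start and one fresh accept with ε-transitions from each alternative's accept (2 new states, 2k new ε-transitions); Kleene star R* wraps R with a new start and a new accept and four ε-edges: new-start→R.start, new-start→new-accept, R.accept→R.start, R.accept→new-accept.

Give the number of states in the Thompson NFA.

Bottom-up over the parse tree:
Each of the 4 symbol leaves contributes a 2-state fragment.
  1* — 4 states
  1*|1|0 — 10 states
  (1*|1|0)* — 12 states
  (1*|1|0)*1 — 14 states
  ((1*|1|0)*1)* — 16 states

16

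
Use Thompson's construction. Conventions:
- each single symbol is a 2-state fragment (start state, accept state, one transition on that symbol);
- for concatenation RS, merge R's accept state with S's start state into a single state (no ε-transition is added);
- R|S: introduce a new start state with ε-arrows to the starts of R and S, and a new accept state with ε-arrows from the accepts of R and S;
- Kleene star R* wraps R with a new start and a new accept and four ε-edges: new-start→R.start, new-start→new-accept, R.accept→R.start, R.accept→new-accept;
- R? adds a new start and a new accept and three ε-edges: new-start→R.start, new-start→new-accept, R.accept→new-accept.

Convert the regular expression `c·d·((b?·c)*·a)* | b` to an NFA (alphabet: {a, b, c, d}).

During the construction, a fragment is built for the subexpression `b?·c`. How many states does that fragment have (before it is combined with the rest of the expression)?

5

Fragment for `b?·c`:
Each of the 2 symbol leaves contributes a 2-state fragment.
  b? = 4 states
  b?·c = 5 states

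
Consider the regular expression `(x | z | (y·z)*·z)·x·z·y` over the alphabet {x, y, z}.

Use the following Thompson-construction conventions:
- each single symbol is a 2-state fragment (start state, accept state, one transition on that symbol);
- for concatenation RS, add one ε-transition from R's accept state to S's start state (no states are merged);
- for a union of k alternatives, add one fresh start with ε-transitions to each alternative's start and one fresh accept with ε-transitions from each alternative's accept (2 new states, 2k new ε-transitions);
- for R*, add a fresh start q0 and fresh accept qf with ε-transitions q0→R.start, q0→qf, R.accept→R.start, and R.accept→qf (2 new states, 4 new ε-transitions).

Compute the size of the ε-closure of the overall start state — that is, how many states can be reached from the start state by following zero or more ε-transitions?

7

Compute the ε-closure size of each fragment's start state recursively; a symbol fragment's start has no outgoing ε-edge, so its closure is just itself (size 1).
  y·z : same as the first factor's closure: C = 1
  (y·z)* : new start has ε-edges to the inner start and to the new accept, so C = 2 + 1 = 3
  (y·z)*·z : the left operand accepts ε, so the closure extends into the next operand (via the concat ε-link); C = 3 + 1 = 4
  x | z | (y·z)*·z : C = 1 + 1 + 1 + 4 = 7 (the new accept is not ε-reachable since no branch accepts ε)
  (x | z | (y·z)*·z)·x·z·y : same as the first factor's closure: C = 7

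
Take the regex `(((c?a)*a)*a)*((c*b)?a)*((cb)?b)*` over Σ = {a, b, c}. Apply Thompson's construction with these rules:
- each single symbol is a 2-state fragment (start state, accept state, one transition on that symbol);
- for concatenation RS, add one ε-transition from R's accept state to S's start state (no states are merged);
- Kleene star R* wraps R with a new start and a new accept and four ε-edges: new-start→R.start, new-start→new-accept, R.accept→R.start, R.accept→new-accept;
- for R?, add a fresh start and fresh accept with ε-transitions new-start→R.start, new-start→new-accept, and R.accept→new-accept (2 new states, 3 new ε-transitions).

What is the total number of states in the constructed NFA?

Per subexpression:
Each of the 10 symbol leaves contributes a 2-state fragment.
  c? : 4 states
  c?a : 6 states
  (c?a)* : 8 states
  (c?a)*a : 10 states
  ((c?a)*a)* : 12 states
  ((c?a)*a)*a : 14 states
  (((c?a)*a)*a)* : 16 states
  c* : 4 states
  c*b : 6 states
  (c*b)? : 8 states
  (c*b)?a : 10 states
  ((c*b)?a)* : 12 states
  cb : 4 states
  (cb)? : 6 states
  (cb)?b : 8 states
  ((cb)?b)* : 10 states
  (((c?a)*a)*a)*((c*b)?a)*((cb)?b)* : 38 states

38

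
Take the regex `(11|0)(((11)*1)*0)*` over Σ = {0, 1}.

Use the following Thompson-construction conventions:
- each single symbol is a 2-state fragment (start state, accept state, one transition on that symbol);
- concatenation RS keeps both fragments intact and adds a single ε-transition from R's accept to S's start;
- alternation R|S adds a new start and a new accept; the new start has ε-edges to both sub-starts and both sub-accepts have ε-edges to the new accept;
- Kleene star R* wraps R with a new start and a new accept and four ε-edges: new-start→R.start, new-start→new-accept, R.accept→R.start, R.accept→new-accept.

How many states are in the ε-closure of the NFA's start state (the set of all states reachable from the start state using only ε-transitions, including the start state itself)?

3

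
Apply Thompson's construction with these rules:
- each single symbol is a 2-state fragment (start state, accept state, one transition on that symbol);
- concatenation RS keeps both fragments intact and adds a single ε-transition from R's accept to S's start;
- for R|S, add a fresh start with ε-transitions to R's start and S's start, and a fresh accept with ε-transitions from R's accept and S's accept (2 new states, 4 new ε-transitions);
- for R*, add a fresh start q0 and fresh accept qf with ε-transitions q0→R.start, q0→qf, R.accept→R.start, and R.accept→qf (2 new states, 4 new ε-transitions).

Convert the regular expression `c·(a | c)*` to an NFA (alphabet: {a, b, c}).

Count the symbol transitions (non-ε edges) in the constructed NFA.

Per subexpression:
Each of the 3 symbol leaves contributes exactly 1 symbol transition.
  a | c = 2 symbol transitions
  (a | c)* = 2 symbol transitions
  c·(a | c)* = 3 symbol transitions

3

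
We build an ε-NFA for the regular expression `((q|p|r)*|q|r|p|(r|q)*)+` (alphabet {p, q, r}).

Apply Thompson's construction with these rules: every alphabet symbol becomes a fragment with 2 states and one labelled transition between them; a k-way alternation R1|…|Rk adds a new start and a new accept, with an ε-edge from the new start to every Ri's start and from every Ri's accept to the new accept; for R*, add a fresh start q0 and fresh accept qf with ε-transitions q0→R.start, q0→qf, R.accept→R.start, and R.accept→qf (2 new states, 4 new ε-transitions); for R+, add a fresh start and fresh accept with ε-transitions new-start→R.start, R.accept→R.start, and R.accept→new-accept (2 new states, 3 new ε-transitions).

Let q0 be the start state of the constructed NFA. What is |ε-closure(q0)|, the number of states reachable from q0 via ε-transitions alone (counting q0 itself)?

18

Let C(F) = |ε-closure(F.start)| within fragment F, and note whether F accepts ε. Symbol fragments have C = 1 and do not accept ε. Then:
  q|p|r — new start ε-reaches every alternative's start; none of them accept ε, so the new accept is not reached: C = 1 + 1 + 1 + 1 = 4
  (q|p|r)* — C = 1 (new start) + 4 (body) + 1 (new accept) = 6
  r|q — C = 1 + 1 + 1 = 3 (the new accept is not ε-reachable since no branch accepts ε)
  (r|q)* — the star's fresh start ε-reaches both the body's start and the fresh accept: C = 2 + 3 = 5
  (q|p|r)*|q|r|p|(r|q)* — new start ε-reaches every alternative's start; at least one alternative accepts ε, so the union's new accept is reached too: C = 1 + 6 + 1 + 1 + 1 + 5 + 1 = 16
  ((q|p|r)*|q|r|p|(r|q)*)+ — C = 1 + 16 + 1 (new accept, reached because the body accepts ε) = 18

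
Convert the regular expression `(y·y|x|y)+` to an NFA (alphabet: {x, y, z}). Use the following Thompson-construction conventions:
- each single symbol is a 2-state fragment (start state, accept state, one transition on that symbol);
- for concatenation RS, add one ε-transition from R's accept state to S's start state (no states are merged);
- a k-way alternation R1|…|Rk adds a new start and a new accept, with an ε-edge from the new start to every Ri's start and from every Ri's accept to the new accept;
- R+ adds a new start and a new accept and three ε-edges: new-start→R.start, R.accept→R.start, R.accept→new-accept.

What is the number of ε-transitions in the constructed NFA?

By structural recursion:
Each of the 4 symbol leaves contributes 0 ε-transitions.
  y·y — 1 ε-transition
  y·y|x|y — 7 ε-transitions
  (y·y|x|y)+ — 10 ε-transitions

10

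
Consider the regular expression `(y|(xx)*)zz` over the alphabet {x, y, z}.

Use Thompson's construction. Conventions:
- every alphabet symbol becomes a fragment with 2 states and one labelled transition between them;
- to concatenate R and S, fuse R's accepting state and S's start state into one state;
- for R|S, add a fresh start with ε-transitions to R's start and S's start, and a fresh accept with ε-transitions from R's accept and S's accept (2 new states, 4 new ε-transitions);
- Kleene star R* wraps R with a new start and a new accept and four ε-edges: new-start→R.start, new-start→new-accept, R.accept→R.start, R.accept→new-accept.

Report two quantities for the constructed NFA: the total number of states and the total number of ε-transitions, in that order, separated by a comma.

11, 8

Bottom-up over the parse tree:
Each of the 5 symbol leaves contributes 2 states and 0 ε-transitions.
  xx → 3 states, 0 ε-transitions
  (xx)* → 5 states, 4 ε-transitions
  y|(xx)* → 9 states, 8 ε-transitions
  (y|(xx)*)zz → 11 states, 8 ε-transitions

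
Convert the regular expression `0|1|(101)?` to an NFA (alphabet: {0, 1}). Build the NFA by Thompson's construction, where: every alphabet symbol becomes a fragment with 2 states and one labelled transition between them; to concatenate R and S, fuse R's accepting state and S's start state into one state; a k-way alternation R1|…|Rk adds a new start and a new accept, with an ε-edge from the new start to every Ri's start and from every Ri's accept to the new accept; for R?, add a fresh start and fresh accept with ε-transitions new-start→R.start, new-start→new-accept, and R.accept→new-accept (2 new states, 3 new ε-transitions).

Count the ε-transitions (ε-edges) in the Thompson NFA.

9

Bottom-up over the parse tree:
Each of the 5 symbol leaves contributes 0 ε-transitions.
  101 = 0 ε-transitions
  (101)? = 3 ε-transitions
  0|1|(101)? = 9 ε-transitions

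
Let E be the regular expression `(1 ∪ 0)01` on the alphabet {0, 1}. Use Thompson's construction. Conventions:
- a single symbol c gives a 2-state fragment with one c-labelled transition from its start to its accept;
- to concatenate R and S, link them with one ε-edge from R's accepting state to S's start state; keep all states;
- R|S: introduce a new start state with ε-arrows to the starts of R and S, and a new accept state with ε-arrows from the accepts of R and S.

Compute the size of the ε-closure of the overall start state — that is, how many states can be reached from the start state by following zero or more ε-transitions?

3

Compute the ε-closure size of each fragment's start state recursively; a symbol fragment's start has no outgoing ε-edge, so its closure is just itself (size 1).
  1 ∪ 0 : new start ε-reaches every alternative's start; none of them accept ε, so the new accept is not reached: C = 1 + 1 + 1 = 3
  (1 ∪ 0)01 : C equals the left operand's closure size = 3 (its accept is not ε-reachable, so the closure stops there)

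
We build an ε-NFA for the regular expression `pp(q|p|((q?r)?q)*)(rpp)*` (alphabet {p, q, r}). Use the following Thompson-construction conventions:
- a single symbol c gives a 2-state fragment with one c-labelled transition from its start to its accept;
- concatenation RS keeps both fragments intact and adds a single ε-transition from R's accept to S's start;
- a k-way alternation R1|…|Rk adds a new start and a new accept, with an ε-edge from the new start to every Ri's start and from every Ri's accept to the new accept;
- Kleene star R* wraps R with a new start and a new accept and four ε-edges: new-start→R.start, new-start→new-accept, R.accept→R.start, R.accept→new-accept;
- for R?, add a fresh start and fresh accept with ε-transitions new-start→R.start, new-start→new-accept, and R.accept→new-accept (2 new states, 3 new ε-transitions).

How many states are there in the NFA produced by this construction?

30

Recursing over subexpressions:
Each of the 10 symbol leaves contributes a 2-state fragment.
  q? = 4 states
  q?r = 6 states
  (q?r)? = 8 states
  (q?r)?q = 10 states
  ((q?r)?q)* = 12 states
  q|p|((q?r)?q)* = 18 states
  rpp = 6 states
  (rpp)* = 8 states
  pp(q|p|((q?r)?q)*)(rpp)* = 30 states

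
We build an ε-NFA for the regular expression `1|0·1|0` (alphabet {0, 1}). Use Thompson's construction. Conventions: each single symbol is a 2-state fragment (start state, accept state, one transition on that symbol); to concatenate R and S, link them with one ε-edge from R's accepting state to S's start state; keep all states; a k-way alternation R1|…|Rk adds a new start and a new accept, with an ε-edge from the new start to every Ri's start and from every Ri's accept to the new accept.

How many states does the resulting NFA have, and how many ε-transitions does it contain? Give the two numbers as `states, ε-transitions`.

10, 7

Building bottom-up:
Each of the 4 symbol leaves contributes 2 states and 0 ε-transitions.
  0·1 — 4 states, 1 ε-transition
  1|0·1|0 — 10 states, 7 ε-transitions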